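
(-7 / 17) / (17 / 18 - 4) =126 / 935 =0.13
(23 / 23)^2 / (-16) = -1 / 16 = -0.06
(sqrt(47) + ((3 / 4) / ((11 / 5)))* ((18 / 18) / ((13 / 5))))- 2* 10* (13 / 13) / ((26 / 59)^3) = -22579015 / 96668 + sqrt(47) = -226.72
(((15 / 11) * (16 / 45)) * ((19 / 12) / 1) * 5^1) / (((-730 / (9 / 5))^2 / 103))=17613 / 7327375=0.00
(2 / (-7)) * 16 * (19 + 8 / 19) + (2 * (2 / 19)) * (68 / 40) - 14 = -68112 / 665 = -102.42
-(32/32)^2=-1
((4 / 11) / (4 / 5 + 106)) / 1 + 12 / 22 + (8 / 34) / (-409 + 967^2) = 711499513 / 1296323270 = 0.55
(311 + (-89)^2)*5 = 41160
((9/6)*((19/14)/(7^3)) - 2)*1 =-1.99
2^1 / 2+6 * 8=49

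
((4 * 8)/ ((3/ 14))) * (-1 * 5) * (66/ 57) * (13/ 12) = -160160/ 171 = -936.61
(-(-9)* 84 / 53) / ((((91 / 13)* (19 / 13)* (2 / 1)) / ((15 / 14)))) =5265 / 7049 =0.75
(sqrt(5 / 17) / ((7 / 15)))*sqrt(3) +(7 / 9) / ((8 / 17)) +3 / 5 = 15*sqrt(255) / 119 +811 / 360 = 4.27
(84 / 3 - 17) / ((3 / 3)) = 11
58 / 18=29 / 9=3.22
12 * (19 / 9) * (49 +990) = 78964 / 3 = 26321.33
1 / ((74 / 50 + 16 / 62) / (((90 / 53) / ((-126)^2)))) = 3875 / 62966862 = 0.00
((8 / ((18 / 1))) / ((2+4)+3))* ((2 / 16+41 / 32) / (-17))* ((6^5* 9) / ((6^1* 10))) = -81 / 17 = -4.76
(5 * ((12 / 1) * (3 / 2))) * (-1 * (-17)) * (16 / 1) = 24480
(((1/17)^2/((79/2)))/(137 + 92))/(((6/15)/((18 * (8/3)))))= 240/5228299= 0.00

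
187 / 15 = 12.47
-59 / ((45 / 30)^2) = -236 / 9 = -26.22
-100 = -100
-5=-5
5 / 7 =0.71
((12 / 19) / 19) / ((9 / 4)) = 16 / 1083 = 0.01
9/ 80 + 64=5129/ 80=64.11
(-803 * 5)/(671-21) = -803/130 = -6.18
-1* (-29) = 29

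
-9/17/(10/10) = -9/17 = -0.53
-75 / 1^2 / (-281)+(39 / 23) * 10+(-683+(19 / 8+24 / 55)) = -1885287429 / 2843720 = -662.97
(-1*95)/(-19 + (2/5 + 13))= 475/28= 16.96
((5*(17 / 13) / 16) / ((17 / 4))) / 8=5 / 416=0.01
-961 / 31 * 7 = -217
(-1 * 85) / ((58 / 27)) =-2295 / 58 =-39.57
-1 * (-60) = 60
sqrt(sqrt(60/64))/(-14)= -15^(1/4)/28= -0.07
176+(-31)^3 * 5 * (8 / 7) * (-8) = 9534352 / 7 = 1362050.29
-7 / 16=-0.44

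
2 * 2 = 4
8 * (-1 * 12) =-96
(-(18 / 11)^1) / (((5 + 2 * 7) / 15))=-270 / 209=-1.29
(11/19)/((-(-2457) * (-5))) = -11/233415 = -0.00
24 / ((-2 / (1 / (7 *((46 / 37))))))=-222 / 161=-1.38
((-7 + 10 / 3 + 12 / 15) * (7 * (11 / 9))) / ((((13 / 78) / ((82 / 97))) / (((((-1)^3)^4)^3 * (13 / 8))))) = -1764763 / 8730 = -202.15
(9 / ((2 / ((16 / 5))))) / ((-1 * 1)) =-72 / 5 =-14.40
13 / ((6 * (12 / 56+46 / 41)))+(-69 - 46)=-20068 / 177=-113.38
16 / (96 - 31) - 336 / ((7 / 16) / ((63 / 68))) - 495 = -1332943 / 1105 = -1206.28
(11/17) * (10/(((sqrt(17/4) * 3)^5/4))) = 14080 * sqrt(17)/20295603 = 0.00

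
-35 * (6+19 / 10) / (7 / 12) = -474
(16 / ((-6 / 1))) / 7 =-8 / 21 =-0.38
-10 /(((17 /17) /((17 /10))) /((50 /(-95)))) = 170 /19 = 8.95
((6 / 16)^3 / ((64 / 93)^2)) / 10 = 233523 / 20971520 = 0.01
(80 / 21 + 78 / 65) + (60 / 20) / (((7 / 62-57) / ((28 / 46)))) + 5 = 84984751 / 8517705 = 9.98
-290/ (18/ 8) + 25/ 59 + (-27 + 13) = -75649/ 531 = -142.47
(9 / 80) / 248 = 9 / 19840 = 0.00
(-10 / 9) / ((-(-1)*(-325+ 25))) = 1 / 270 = 0.00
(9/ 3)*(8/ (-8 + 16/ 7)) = -21/ 5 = -4.20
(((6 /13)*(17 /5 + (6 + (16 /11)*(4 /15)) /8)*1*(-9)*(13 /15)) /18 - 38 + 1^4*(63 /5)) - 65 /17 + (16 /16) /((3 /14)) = -1424747 /56100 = -25.40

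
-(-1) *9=9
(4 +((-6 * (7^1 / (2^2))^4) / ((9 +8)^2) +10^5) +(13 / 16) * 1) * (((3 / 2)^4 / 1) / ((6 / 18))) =898947109503 / 591872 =1518820.13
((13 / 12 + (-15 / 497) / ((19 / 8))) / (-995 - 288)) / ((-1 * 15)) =121319 / 2180766420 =0.00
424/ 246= 212/ 123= 1.72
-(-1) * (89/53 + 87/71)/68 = 5465/127942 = 0.04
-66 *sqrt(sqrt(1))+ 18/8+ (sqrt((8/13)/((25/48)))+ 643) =8 *sqrt(78)/65+ 2317/4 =580.34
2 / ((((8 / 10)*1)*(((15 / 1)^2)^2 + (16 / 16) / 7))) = 35 / 708752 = 0.00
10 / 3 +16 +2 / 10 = 293 / 15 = 19.53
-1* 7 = -7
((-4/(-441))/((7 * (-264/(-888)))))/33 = 148/1120581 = 0.00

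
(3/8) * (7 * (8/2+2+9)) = 315/8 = 39.38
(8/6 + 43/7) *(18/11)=12.23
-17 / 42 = -0.40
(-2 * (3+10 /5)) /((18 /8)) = -40 /9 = -4.44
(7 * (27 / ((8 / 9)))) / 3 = 70.88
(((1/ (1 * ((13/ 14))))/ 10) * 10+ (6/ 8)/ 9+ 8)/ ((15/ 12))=1429/ 195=7.33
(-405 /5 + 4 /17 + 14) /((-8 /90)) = 51075 /68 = 751.10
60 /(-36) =-5 /3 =-1.67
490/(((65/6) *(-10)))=-294/65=-4.52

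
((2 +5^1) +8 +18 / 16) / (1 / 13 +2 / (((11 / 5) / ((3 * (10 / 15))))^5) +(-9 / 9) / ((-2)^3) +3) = 270082527 / 74429983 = 3.63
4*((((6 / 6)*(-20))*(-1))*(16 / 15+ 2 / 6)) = 112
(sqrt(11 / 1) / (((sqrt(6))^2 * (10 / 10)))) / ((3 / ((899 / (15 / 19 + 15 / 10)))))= 589 * sqrt(11) / 27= 72.35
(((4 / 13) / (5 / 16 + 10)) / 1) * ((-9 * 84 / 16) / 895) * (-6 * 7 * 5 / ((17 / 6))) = 254016 / 2175745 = 0.12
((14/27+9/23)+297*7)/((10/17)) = 10978804/3105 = 3535.85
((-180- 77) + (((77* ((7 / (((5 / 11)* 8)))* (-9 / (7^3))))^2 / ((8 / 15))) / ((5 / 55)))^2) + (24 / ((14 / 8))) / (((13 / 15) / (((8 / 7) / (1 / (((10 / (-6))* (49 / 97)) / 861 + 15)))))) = 79195761025821802549 / 813525244313600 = 97348.87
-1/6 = -0.17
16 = 16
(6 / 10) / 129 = 1 / 215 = 0.00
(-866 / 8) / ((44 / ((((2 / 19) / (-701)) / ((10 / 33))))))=1299 / 1065520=0.00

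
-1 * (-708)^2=-501264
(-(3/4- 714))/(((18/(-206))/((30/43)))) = -489765/86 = -5694.94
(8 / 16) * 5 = 5 / 2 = 2.50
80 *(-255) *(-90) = 1836000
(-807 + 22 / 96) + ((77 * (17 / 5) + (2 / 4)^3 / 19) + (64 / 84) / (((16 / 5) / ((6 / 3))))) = -5793353 / 10640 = -544.49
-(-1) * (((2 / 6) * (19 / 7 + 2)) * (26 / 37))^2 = 81796 / 67081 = 1.22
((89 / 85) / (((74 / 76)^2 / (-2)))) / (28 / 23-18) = 2955868 / 22458445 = 0.13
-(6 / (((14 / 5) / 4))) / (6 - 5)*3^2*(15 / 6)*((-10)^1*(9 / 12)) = 10125 / 7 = 1446.43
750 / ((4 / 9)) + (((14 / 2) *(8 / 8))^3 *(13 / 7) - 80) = 4489 / 2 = 2244.50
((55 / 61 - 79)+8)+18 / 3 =-64.10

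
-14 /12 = -7 /6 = -1.17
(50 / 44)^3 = 1.47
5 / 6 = 0.83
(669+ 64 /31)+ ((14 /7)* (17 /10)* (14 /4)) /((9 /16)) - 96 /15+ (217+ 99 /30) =505615 /558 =906.12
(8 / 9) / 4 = 2 / 9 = 0.22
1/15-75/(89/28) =-31411/1335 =-23.53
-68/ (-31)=2.19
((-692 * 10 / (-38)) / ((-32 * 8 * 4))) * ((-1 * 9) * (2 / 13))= 0.25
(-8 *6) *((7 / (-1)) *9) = 3024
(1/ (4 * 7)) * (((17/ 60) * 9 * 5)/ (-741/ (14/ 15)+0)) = -17/ 29640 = -0.00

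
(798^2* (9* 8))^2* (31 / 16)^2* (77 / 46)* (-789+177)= -185939702720779929768 / 23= -8084334900903475207.30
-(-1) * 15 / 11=15 / 11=1.36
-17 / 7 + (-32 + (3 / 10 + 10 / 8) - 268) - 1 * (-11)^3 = 144217 / 140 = 1030.12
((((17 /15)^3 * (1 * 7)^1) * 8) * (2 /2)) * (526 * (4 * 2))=1157738624 /3375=343033.67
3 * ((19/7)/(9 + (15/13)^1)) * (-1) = -247/308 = -0.80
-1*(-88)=88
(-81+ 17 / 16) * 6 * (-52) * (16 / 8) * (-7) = -349167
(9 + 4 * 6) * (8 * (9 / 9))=264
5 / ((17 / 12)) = 60 / 17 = 3.53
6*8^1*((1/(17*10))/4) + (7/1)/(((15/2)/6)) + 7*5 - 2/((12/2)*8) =82883/2040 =40.63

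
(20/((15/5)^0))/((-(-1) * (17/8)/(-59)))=-9440/17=-555.29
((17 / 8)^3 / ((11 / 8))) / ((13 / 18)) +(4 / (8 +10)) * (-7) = 8.11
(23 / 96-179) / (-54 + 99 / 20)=85805 / 23544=3.64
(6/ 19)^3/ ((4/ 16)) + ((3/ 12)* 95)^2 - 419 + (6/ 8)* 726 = 75689171/ 109744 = 689.69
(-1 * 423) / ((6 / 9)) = -1269 / 2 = -634.50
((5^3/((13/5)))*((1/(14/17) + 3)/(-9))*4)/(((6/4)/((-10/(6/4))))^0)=-73750/819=-90.05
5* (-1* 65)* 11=-3575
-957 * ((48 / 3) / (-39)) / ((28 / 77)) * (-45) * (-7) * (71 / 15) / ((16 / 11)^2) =633062199 / 832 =760892.07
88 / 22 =4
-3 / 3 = -1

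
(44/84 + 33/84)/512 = 11/6144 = 0.00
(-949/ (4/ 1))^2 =900601/ 16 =56287.56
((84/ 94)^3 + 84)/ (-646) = -4397610/ 33534829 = -0.13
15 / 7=2.14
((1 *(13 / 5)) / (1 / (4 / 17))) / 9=52 / 765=0.07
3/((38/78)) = 117/19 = 6.16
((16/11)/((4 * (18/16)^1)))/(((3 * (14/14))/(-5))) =-0.54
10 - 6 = 4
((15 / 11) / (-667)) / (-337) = 0.00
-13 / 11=-1.18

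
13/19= 0.68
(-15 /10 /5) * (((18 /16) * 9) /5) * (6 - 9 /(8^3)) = -744309 /204800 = -3.63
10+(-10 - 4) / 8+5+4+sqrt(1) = 73 / 4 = 18.25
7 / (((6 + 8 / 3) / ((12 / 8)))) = 63 / 52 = 1.21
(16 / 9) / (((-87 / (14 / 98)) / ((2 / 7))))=-32 / 38367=-0.00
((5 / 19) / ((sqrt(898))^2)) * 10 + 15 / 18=0.84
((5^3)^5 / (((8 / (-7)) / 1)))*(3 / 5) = -128173828125 / 8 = -16021728515.62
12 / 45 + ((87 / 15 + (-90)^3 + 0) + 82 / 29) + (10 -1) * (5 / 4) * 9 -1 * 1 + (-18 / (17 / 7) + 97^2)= -21282492533 / 29580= -719489.27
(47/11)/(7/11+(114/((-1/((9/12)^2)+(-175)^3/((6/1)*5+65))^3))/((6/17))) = 42198680203330853867933/6284909817499595464690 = 6.71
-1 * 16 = -16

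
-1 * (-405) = 405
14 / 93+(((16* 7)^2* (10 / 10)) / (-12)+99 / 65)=-6308923 / 6045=-1043.66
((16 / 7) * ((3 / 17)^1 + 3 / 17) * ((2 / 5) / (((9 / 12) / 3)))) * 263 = 201984 / 595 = 339.47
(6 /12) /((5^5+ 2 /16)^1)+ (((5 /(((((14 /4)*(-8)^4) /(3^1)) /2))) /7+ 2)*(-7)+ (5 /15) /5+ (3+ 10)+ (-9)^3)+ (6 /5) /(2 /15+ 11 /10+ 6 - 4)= -190231242454249 /260746429440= -729.56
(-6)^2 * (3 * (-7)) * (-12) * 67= 607824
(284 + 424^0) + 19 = 304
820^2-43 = 672357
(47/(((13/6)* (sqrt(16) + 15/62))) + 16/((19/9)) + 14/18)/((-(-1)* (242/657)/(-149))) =-85661976655/15720562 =-5449.04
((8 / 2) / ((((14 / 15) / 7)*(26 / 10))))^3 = 3375000 / 2197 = 1536.19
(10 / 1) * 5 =50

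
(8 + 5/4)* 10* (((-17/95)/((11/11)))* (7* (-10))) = 22015/19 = 1158.68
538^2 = 289444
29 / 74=0.39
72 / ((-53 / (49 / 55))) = -3528 / 2915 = -1.21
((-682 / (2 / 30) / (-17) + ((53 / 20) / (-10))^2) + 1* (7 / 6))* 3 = 1230123259 / 680000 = 1809.00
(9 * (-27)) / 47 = -243 / 47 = -5.17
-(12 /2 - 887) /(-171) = -881 /171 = -5.15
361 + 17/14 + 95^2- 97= 130063/14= 9290.21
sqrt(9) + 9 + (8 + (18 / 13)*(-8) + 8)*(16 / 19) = 3988 / 247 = 16.15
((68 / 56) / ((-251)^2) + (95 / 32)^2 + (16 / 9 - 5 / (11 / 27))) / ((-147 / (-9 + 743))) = 8.40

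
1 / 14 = 0.07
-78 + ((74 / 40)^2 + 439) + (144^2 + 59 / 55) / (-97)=64292403 / 426800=150.64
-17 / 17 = -1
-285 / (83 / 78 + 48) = -22230 / 3827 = -5.81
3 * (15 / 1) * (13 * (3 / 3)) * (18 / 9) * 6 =7020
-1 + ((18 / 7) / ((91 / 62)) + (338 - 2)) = 214511 / 637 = 336.75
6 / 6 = 1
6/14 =3/7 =0.43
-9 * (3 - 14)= 99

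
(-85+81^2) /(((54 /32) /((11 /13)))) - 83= 1110643 /351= 3164.23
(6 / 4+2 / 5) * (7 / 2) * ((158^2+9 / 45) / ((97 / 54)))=448232211 / 4850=92419.01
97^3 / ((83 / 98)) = 89441954 / 83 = 1077613.90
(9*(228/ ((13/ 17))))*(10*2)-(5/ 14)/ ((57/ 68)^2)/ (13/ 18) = 135616480/ 2527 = 53666.99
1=1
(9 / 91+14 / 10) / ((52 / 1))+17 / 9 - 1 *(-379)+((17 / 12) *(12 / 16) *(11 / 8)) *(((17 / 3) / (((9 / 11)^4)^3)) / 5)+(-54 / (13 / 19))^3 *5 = -20495140942279777185712063 / 8339488975759294080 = -2457601.54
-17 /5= -3.40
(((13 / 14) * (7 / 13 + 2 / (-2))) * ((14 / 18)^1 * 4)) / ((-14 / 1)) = 2 / 21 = 0.10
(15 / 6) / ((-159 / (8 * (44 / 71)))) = -880 / 11289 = -0.08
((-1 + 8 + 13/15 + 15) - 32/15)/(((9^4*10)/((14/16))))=2177/7873200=0.00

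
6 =6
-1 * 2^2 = -4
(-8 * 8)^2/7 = 4096/7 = 585.14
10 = 10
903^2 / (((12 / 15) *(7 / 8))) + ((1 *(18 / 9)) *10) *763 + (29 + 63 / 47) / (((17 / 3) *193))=181984311188 / 154207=1180130.03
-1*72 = -72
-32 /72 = -4 /9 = -0.44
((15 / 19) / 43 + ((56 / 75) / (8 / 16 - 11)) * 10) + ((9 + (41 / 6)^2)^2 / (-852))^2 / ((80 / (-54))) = -14225526173687521 / 1475731937525760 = -9.64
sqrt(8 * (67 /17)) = 2 * sqrt(2278) /17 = 5.62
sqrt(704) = 8*sqrt(11) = 26.53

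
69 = 69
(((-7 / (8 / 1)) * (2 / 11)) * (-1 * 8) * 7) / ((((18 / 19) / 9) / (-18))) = -16758 / 11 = -1523.45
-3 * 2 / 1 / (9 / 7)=-14 / 3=-4.67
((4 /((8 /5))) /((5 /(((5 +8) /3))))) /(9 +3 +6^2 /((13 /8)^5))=4826809 /33810984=0.14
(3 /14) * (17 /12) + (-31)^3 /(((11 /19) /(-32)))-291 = 1014144899 /616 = 1646339.12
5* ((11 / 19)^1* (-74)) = -4070 / 19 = -214.21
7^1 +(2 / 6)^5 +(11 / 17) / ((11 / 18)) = 8.06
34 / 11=3.09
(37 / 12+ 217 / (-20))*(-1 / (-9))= -233 / 270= -0.86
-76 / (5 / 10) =-152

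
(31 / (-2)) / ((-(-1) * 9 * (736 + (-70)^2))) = -0.00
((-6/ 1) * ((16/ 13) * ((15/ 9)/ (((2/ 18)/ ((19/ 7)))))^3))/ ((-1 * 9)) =246924000/ 4459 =55376.54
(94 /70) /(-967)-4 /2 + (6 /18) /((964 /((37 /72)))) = -14103216823 /7047341280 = -2.00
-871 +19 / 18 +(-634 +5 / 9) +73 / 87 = -784331 / 522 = -1502.55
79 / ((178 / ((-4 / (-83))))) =158 / 7387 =0.02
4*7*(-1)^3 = -28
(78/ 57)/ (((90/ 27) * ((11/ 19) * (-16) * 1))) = -39/ 880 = -0.04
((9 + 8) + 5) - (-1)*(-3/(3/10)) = 12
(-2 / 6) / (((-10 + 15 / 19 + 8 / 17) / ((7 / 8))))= 2261 / 67752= 0.03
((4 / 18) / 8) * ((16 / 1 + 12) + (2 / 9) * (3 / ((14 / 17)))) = 0.80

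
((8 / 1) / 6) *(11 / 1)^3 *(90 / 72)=6655 / 3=2218.33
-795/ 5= -159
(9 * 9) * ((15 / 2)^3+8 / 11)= 3012309 / 88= 34230.78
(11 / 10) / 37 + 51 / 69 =0.77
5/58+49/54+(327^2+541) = 84149788/783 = 107470.99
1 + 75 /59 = 134 /59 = 2.27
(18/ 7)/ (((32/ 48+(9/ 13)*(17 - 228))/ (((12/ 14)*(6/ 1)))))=-25272/ 277879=-0.09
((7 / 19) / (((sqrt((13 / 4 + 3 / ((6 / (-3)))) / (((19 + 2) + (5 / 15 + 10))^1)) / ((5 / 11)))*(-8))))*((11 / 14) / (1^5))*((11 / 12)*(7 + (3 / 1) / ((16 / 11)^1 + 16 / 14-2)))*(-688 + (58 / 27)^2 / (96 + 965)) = 578040668315*sqrt(1974) / 48672857232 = 527.65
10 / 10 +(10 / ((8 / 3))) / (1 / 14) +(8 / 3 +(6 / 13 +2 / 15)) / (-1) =6531 / 130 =50.24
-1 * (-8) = 8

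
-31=-31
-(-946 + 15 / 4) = 3769 / 4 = 942.25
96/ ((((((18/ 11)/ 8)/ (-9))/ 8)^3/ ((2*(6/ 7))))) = -50243567616/ 7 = -7177652516.57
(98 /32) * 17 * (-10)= -4165 /8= -520.62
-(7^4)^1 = -2401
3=3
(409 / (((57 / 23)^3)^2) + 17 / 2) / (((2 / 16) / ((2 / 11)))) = 14.93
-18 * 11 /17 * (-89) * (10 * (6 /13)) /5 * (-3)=-634392 /221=-2870.55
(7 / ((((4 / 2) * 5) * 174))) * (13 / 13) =7 / 1740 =0.00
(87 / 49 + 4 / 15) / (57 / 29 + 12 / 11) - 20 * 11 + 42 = -127080431 / 716625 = -177.33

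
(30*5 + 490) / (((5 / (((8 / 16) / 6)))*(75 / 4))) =0.57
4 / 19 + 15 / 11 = 329 / 209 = 1.57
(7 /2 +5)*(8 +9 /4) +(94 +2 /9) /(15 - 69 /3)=5425 /72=75.35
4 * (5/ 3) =20/ 3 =6.67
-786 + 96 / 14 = -5454 / 7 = -779.14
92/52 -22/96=961/624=1.54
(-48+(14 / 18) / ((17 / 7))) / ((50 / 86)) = -82.01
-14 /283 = -0.05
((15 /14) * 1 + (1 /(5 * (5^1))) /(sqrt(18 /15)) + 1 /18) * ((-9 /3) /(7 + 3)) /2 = -71 /420 - sqrt(30) /1000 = -0.17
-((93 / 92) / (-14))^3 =804357 / 2136719872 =0.00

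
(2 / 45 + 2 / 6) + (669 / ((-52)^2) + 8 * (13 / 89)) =19425217 / 10829520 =1.79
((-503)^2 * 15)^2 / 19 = 14403049668225 / 19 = 758055245696.05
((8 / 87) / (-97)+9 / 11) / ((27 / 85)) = 6448355 / 2506383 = 2.57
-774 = -774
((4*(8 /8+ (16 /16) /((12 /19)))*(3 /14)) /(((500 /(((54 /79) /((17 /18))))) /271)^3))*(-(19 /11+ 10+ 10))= -2115856881115179093 /728582604449218750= -2.90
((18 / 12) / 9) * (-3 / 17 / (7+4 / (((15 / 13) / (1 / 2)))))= -15 / 4454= -0.00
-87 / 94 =-0.93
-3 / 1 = -3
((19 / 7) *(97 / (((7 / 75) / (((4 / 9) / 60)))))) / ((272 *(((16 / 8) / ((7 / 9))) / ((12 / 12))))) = 9215 / 308448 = 0.03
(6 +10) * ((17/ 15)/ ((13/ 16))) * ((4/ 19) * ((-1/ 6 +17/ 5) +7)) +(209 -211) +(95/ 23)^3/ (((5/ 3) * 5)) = 36877253201/ 676181025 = 54.54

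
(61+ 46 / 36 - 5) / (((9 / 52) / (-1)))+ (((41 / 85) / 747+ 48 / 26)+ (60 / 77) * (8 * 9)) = -156156115321 / 572026455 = -272.99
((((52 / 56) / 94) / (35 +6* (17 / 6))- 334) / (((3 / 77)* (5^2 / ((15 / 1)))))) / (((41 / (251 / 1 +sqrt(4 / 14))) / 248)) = -30096791285 / 3854- 119907535* sqrt(14) / 26978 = -7825865.22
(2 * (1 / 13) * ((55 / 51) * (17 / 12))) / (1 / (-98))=-2695 / 117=-23.03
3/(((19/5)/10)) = 150/19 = 7.89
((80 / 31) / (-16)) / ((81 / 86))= -430 / 2511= -0.17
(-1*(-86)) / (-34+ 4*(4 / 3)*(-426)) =-43 / 1153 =-0.04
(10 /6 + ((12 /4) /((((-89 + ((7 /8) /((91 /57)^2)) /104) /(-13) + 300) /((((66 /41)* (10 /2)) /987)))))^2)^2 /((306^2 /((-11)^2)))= 15858394412598854256848996029221906281024870480128129 /4417933709428385045165573135299731582409940591055477924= 0.00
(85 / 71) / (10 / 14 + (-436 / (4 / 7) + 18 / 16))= -952 / 605275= -0.00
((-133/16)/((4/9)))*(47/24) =-36.63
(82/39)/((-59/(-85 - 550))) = 52070/2301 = 22.63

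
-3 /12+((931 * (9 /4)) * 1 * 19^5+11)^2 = 430447700600662609221 /16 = 26902981287541413076.31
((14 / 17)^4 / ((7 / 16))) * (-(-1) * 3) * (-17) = -263424 / 4913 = -53.62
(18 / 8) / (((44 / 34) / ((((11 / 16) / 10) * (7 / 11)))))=1071 / 14080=0.08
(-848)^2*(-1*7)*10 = -50337280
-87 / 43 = -2.02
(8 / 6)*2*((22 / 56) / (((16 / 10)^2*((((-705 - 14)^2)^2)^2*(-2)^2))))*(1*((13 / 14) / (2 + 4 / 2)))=3575 / 10750988924371072470376270848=0.00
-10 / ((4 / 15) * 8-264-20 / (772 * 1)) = 28950 / 758179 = 0.04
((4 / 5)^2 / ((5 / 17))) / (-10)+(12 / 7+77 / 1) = 343423 / 4375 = 78.50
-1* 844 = -844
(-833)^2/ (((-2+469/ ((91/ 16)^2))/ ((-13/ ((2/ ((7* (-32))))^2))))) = -66930512335232/ 7393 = -9053227693.12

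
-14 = -14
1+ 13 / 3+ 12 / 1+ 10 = 27.33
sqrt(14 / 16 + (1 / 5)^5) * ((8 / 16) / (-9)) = -sqrt(218830) / 9000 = -0.05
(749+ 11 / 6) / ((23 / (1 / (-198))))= -4505 / 27324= -0.16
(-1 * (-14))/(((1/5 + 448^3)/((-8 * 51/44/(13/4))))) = -9520/21429835141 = -0.00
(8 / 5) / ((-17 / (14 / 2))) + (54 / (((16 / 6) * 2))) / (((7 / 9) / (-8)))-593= -415192 / 595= -697.80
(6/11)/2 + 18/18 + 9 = 113/11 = 10.27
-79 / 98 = -0.81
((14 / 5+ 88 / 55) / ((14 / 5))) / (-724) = -11 / 5068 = -0.00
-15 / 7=-2.14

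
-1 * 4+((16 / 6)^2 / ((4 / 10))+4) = 160 / 9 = 17.78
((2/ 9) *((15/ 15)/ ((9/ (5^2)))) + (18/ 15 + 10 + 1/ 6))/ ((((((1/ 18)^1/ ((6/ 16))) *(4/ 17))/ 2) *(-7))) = -165019/ 1680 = -98.23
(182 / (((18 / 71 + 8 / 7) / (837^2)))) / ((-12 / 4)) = -10561544721 / 347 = -30436728.30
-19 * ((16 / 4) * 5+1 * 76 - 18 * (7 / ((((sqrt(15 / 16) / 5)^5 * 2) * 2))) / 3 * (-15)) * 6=-17024000 * sqrt(15) - 10944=-65944612.49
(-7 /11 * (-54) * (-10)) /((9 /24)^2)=-26880 /11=-2443.64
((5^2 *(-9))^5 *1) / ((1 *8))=-576650390625 / 8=-72081298828.12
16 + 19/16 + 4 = 339/16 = 21.19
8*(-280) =-2240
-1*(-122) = 122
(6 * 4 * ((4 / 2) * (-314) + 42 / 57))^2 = 81814305024 / 361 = 226632423.89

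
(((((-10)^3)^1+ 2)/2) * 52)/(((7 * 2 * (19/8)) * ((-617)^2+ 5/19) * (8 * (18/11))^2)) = -0.00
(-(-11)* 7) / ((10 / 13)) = 1001 / 10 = 100.10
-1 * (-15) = 15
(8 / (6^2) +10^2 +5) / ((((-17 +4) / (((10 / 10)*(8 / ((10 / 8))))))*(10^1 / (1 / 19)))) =-15152 / 55575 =-0.27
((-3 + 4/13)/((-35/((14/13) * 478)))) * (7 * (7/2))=970.14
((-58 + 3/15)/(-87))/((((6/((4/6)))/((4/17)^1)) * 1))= 68/3915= 0.02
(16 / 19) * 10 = 160 / 19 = 8.42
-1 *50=-50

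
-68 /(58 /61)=-71.52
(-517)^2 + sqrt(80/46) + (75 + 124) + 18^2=2 * sqrt(230)/23 + 267812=267813.32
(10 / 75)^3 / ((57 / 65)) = 104 / 38475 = 0.00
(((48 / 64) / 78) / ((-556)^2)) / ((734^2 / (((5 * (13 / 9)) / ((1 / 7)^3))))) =1715 / 11991518986752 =0.00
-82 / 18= -41 / 9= -4.56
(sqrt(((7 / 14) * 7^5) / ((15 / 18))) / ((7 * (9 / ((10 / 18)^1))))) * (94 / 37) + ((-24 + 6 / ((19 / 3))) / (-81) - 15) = -7549 / 513 + 658 * sqrt(105) / 2997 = -12.47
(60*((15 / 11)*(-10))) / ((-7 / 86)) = 774000 / 77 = 10051.95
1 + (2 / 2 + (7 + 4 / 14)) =65 / 7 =9.29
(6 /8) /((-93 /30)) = -15 /62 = -0.24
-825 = -825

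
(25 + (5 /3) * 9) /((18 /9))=20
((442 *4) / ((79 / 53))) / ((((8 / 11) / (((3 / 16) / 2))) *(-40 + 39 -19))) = -386529 / 50560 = -7.64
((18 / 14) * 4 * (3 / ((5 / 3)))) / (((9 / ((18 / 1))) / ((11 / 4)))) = 1782 / 35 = 50.91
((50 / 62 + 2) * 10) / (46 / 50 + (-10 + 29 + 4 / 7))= 76125 / 55583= 1.37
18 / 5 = 3.60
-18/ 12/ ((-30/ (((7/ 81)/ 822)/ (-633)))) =-7/ 842928120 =-0.00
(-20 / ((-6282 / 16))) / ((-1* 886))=-80 / 1391463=-0.00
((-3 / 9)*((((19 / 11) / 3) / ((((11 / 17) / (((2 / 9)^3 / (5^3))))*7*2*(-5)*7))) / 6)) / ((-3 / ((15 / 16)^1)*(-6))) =323 / 700203042000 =0.00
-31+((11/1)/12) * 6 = -25.50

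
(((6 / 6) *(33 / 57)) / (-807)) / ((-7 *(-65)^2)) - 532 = -241247888689 / 453473475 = -532.00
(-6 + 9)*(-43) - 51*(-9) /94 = -11667 /94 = -124.12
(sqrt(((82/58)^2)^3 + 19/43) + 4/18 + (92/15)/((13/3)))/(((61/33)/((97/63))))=3.78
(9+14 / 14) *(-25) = -250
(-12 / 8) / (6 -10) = 3 / 8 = 0.38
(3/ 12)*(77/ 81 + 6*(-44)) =-21307/ 324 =-65.76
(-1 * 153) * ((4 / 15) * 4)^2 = -4352 / 25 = -174.08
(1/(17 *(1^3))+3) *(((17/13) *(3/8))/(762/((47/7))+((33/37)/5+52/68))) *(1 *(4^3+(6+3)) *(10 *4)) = 161857425/4228708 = 38.28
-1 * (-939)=939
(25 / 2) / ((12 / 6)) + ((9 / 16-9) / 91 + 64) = 102149 / 1456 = 70.16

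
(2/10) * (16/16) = 1/5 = 0.20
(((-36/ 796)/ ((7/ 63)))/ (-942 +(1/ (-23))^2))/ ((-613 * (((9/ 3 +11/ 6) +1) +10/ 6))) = -28566/ 303940979395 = -0.00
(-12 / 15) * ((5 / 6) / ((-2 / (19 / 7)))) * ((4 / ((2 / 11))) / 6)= 209 / 63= 3.32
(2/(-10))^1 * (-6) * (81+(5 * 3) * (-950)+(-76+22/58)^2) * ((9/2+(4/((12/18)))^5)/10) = -33177047904/4205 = -7889904.38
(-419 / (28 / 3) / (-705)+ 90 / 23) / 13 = 601837 / 1967420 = 0.31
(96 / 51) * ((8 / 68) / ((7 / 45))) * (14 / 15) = 1.33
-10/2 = -5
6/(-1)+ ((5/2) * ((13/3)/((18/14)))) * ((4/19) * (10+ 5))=3524/171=20.61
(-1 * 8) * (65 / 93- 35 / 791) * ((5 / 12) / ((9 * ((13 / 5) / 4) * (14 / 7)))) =-688000 / 3688659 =-0.19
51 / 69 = 17 / 23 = 0.74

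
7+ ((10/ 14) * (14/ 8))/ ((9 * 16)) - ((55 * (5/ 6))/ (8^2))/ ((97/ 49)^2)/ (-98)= 151976957/ 21678336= 7.01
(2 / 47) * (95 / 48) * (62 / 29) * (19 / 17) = 55955 / 278052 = 0.20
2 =2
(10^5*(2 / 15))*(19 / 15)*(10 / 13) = 1520000 / 117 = 12991.45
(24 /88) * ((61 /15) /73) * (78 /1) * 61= 290238 /4015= 72.29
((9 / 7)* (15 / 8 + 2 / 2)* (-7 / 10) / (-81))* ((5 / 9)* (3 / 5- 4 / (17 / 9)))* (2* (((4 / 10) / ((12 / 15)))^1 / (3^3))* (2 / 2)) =-989 / 991440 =-0.00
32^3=32768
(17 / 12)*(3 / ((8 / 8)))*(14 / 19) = 3.13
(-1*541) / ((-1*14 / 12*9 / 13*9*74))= 7033 / 6993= 1.01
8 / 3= 2.67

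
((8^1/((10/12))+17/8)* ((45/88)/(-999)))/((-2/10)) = 2345/78144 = 0.03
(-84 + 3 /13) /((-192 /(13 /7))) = 363 /448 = 0.81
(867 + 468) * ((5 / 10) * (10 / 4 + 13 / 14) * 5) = 80100 / 7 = 11442.86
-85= -85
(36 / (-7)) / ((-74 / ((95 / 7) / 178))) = 855 / 161357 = 0.01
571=571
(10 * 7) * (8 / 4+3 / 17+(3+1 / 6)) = 19075 / 51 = 374.02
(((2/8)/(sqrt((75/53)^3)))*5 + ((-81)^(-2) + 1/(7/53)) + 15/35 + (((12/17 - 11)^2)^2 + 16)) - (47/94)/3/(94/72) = 53*sqrt(159)/900 + 289829357282144/25755120207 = 11254.01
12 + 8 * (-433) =-3452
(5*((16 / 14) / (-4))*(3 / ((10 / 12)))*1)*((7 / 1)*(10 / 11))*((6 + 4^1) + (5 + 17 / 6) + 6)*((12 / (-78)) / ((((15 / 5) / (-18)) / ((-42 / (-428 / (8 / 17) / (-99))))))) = 5987520 / 1819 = 3291.65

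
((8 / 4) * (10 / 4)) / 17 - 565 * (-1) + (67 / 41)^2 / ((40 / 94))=571.57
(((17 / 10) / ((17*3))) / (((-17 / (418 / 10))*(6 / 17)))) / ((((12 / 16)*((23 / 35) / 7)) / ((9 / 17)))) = -10241 / 5865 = -1.75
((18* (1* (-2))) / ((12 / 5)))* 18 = -270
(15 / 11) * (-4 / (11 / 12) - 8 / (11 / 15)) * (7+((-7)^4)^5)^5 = -8150880804254393713482728046268092256963184163496817207809473008020715678775341957775360 / 121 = -67362651274829700111427500000000000000000000000000000000000000000000000000000000000000.00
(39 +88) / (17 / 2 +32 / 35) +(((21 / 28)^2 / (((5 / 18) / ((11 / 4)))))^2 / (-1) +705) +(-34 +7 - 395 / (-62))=348750880251 / 522982400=666.85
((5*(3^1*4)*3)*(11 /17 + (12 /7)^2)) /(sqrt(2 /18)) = 1612980 /833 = 1936.35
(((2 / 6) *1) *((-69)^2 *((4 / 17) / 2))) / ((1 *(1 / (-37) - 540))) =-117438 / 339677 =-0.35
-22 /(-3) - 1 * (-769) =776.33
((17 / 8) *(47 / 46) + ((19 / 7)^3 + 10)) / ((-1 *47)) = -4060409 / 5932528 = -0.68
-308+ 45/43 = -13199/43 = -306.95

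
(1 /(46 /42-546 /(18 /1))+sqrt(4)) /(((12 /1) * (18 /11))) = 13277 /132624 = 0.10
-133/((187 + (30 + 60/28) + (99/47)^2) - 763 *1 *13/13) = 2056579/8341056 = 0.25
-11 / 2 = -5.50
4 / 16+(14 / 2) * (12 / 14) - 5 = 5 / 4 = 1.25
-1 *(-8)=8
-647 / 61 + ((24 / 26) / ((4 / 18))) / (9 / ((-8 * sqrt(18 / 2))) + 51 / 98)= 270607 / 15067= 17.96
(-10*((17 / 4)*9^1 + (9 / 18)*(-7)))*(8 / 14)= -1390 / 7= -198.57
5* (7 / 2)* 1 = 35 / 2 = 17.50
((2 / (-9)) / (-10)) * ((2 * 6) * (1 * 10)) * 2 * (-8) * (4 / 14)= -256 / 21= -12.19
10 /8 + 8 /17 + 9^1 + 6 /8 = 11.47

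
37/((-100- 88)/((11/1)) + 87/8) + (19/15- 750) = -6192197/8205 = -754.69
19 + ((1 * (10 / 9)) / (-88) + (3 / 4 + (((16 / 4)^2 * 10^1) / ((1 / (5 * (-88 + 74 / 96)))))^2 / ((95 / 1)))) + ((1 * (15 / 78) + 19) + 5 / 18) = 1253465242240 / 24453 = 51260182.48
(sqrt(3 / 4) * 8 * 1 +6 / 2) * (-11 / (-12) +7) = 95 / 4 +95 * sqrt(3) / 3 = 78.60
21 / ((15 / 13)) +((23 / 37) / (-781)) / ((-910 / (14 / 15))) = 512777288 / 28174575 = 18.20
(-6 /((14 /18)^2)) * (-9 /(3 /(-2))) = -2916 /49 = -59.51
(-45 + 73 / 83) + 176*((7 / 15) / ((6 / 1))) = -113662 / 3735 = -30.43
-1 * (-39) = 39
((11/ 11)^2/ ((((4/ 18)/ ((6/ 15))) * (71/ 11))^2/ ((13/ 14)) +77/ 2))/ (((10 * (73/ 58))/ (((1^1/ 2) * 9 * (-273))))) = -1296936927/ 695559695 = -1.86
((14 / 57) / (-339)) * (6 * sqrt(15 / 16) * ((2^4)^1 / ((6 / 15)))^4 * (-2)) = 35840000 * sqrt(15) / 6441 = 21550.65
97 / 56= 1.73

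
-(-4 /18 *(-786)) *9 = -1572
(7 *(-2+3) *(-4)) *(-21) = 588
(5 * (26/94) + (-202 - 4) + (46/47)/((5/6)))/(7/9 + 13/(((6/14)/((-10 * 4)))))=430281/2564555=0.17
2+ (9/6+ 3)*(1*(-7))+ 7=-45/2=-22.50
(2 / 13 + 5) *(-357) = -23919 / 13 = -1839.92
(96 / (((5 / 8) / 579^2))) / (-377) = -257465088 / 1885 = -136586.25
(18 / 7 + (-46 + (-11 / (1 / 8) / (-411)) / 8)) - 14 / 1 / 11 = -1413815 / 31647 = -44.67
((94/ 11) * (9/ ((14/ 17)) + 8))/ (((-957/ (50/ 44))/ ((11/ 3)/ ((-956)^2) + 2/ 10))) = -5887914425/ 153272550816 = -0.04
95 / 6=15.83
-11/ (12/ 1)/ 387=-11/ 4644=-0.00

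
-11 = -11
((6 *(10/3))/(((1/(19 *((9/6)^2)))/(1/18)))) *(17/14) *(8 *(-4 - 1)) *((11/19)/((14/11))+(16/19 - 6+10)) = -598825/49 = -12220.92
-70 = -70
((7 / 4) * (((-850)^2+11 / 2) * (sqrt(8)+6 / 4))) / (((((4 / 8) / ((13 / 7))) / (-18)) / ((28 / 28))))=-169066287 * sqrt(2) - 507198861 / 4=-365895551.27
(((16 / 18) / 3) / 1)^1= 8 / 27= 0.30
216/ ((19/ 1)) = 216/ 19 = 11.37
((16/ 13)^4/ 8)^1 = 8192/ 28561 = 0.29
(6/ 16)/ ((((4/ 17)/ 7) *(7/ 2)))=51/ 16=3.19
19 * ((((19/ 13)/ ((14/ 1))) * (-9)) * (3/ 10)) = -9747/ 1820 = -5.36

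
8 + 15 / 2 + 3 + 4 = 45 / 2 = 22.50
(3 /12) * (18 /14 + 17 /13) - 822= -74743 /91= -821.35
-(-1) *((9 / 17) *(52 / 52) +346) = 5891 / 17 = 346.53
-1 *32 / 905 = -32 / 905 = -0.04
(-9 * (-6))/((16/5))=135/8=16.88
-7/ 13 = -0.54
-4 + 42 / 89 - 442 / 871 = -24064 / 5963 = -4.04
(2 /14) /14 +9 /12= 149 /196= 0.76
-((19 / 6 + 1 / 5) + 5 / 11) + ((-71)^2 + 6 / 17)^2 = 2423851024541 / 95370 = 25415235.66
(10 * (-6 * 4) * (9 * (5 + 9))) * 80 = -2419200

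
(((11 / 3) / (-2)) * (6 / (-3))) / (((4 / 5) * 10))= 0.46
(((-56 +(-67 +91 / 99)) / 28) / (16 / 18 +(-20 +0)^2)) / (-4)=6043 / 2222528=0.00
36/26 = 18/13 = 1.38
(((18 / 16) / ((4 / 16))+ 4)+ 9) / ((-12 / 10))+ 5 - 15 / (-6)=-85 / 12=-7.08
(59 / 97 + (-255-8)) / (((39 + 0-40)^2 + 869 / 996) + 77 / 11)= -25350192 / 857189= -29.57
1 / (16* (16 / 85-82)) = -85 / 111264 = -0.00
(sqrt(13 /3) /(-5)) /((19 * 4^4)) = -sqrt(39) /72960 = -0.00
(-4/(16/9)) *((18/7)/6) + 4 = 85/28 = 3.04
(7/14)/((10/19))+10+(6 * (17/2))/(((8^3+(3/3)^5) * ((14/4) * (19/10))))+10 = 9536117/454860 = 20.96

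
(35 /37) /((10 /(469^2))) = 1539727 /74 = 20807.12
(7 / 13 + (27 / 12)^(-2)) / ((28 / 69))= 17825 / 9828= 1.81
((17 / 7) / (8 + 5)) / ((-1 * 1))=-17 / 91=-0.19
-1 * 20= -20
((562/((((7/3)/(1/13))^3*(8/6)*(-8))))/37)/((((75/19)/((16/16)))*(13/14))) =-144153/10356218600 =-0.00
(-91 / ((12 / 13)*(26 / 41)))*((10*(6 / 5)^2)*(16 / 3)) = -59696 / 5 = -11939.20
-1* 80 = -80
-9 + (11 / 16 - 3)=-181 / 16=-11.31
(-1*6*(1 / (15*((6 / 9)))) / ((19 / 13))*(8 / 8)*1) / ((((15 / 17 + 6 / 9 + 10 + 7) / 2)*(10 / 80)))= -15912 / 44935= -0.35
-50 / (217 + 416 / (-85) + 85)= -2125 / 12627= -0.17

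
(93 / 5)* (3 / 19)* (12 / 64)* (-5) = -2.75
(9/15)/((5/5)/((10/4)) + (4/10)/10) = 15/11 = 1.36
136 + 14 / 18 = 1231 / 9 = 136.78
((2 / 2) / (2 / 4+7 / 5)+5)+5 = 200 / 19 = 10.53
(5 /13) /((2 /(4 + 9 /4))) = 125 /104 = 1.20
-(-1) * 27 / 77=0.35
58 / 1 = 58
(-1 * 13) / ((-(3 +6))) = 1.44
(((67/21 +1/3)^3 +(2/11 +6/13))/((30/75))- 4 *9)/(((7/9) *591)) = 0.16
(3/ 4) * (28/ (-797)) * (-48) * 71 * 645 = 46161360/ 797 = 57918.90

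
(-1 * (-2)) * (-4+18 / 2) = 10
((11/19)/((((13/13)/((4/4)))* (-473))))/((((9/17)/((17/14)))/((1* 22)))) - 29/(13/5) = -7504622/669123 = -11.22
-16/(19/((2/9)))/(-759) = 0.00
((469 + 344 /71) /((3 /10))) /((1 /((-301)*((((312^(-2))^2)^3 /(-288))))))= 50632715 /26097398895750785044209355437637632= 0.00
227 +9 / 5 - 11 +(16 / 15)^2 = 49261 / 225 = 218.94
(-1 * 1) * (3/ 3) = -1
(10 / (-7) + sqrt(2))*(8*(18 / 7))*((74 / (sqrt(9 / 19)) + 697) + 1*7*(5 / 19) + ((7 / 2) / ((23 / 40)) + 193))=48*(-10 + 7*sqrt(2))*(32338*sqrt(19) + 1177185) / 21413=-296.97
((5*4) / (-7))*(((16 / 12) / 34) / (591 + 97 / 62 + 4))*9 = -2480 / 1467151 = -0.00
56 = 56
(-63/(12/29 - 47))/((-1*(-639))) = 0.00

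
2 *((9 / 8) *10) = 45 / 2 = 22.50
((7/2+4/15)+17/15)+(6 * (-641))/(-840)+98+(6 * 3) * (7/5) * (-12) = -27289/140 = -194.92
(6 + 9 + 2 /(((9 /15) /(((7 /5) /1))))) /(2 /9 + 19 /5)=885 /181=4.89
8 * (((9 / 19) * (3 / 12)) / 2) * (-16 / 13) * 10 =-1440 / 247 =-5.83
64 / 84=16 / 21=0.76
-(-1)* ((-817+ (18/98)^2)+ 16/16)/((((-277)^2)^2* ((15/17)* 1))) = -2220353/14135501997841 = -0.00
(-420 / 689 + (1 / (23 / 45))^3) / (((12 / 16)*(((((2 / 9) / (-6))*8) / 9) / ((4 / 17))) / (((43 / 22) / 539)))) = -200881972755 / 844954068959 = -0.24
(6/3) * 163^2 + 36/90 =53138.40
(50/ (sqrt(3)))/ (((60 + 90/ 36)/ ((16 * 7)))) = 448 * sqrt(3)/ 15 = 51.73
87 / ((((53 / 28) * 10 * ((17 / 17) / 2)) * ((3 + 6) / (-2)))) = -1624 / 795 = -2.04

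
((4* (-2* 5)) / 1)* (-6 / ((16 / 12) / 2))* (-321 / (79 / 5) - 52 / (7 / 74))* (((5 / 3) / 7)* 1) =-189136200 / 3871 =-48859.78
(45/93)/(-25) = -3/155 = -0.02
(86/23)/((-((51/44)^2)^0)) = -86/23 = -3.74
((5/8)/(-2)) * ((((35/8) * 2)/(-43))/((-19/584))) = -12775/6536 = -1.95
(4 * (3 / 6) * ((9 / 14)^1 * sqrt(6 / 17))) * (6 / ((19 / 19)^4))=54 * sqrt(102) / 119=4.58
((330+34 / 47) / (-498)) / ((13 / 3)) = -7772 / 50713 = -0.15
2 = 2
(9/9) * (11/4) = 11/4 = 2.75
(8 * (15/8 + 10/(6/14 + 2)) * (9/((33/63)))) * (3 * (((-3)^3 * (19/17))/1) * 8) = -1896478920/3179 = -596564.62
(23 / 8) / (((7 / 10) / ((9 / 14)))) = 1035 / 392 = 2.64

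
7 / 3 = 2.33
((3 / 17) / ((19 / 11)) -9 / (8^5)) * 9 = 9705933 / 10584064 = 0.92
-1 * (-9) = 9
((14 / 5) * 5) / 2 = 7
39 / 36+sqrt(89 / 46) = 2.47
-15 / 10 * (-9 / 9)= 3 / 2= 1.50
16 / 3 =5.33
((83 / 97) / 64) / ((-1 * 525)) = -0.00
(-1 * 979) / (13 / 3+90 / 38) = -55803 / 382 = -146.08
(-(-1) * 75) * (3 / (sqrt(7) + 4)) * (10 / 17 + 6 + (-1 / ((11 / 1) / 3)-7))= -12800 / 187 + 3200 * sqrt(7) / 187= -23.17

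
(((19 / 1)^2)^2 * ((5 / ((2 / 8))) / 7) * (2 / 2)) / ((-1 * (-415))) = 521284 / 581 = 897.22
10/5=2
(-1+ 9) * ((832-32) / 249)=6400 / 249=25.70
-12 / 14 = -6 / 7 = -0.86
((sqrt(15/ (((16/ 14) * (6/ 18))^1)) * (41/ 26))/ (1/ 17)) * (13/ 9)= 697 * sqrt(70)/ 24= 242.98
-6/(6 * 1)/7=-1/7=-0.14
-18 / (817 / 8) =-144 / 817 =-0.18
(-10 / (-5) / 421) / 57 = 2 / 23997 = 0.00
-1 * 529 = -529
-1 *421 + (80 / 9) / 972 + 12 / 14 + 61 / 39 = -83302468 / 199017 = -418.57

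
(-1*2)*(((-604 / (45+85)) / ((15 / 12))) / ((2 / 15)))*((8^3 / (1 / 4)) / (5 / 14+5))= 34635776 / 1625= 21314.32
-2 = -2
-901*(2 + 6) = -7208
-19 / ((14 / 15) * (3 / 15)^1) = -1425 / 14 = -101.79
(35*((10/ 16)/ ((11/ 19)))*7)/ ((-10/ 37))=-172235/ 176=-978.61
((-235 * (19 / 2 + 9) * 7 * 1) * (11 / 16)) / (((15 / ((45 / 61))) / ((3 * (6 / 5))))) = -3615381 / 976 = -3704.28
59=59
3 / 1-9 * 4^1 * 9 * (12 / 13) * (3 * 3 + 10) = -73833 / 13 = -5679.46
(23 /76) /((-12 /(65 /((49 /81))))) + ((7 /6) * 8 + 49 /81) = 8721715 /1206576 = 7.23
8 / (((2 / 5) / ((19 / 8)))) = 95 / 2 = 47.50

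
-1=-1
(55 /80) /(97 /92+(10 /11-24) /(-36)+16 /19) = 475893 /1756732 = 0.27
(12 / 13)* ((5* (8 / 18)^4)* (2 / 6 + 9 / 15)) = 14336 / 85293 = 0.17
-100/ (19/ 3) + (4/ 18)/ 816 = -1101581/ 69768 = -15.79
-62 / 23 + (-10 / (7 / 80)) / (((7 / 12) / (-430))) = 84242.20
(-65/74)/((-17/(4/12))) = 65/3774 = 0.02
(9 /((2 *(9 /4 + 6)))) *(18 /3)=36 /11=3.27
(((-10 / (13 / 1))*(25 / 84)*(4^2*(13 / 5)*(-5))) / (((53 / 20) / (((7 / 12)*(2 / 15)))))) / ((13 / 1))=2000 / 18603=0.11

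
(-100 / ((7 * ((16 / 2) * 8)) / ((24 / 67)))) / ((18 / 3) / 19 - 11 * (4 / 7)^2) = 0.02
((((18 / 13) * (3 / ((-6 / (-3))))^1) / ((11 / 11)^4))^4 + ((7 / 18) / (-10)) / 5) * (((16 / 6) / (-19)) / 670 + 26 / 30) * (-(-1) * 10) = 527340961219 / 3272233770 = 161.16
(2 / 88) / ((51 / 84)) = 7 / 187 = 0.04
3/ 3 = 1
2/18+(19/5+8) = 536/45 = 11.91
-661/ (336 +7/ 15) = -9915/ 5047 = -1.96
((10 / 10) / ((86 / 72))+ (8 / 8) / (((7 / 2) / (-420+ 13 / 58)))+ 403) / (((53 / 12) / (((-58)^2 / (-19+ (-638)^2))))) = 7231904 / 13612725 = 0.53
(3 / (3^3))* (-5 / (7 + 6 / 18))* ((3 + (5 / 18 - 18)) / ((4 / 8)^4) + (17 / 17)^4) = 10555 / 594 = 17.77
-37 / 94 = -0.39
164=164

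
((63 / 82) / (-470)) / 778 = -63 / 29984120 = -0.00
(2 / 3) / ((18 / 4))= 4 / 27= 0.15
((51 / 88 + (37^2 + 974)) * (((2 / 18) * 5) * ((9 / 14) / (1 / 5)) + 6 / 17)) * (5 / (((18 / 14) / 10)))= 291593375 / 1496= 194915.36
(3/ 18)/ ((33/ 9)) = 1/ 22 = 0.05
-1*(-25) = 25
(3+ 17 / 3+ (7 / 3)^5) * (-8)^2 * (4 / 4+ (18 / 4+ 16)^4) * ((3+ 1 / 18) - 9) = -11436998965814 / 2187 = -5229537707.28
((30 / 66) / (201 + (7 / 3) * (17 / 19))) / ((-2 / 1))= -285 / 254672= -0.00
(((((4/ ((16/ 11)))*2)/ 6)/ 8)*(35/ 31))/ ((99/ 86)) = 1505/ 13392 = 0.11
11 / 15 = 0.73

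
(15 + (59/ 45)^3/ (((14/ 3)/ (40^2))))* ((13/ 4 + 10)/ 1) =355084259/ 34020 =10437.51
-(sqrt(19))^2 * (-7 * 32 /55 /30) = 2128 /825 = 2.58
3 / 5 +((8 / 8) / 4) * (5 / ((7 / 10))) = 167 / 70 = 2.39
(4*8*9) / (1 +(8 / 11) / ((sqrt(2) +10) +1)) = 25344*sqrt(2) / 16399 +4425696 / 16399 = 272.06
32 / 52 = 8 / 13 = 0.62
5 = 5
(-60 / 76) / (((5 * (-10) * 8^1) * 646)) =0.00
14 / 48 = 7 / 24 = 0.29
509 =509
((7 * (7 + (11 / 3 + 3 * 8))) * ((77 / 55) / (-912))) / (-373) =637 / 637830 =0.00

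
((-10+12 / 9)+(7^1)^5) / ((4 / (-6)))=-50395 / 2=-25197.50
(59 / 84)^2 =3481 / 7056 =0.49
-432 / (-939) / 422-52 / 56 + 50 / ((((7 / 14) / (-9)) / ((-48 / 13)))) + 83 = 40929303795 / 12019826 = 3405.15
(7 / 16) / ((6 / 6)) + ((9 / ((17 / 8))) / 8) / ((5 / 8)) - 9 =-7.72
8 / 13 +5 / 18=209 / 234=0.89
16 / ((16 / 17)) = 17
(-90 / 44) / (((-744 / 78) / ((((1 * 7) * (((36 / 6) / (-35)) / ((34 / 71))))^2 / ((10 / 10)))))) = 5308173 / 3941960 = 1.35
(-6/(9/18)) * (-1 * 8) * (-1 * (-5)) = 480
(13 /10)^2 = 169 /100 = 1.69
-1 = -1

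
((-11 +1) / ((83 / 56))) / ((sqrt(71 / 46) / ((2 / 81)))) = -0.13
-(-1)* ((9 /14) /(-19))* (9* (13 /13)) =-0.30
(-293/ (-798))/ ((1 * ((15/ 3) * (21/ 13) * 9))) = 3809/ 754110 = 0.01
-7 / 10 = -0.70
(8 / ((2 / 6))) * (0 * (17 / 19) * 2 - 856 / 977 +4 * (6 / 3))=167040 / 977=170.97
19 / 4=4.75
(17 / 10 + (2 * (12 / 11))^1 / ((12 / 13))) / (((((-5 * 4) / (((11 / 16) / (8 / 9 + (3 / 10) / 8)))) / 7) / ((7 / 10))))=-197127 / 266800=-0.74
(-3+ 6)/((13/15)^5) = 2278125/371293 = 6.14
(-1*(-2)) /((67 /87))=174 /67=2.60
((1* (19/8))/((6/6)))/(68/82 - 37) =-779/11864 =-0.07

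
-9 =-9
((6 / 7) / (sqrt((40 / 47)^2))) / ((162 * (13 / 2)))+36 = 1769087 / 49140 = 36.00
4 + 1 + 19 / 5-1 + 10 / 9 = 401 / 45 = 8.91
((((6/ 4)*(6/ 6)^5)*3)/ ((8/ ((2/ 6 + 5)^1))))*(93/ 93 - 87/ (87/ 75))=-222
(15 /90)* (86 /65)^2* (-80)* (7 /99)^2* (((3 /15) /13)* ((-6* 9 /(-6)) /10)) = -1449616 /897199875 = -0.00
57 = 57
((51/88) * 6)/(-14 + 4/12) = -459/1804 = -0.25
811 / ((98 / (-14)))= -811 / 7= -115.86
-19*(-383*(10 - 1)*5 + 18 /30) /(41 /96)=157177728 /205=766720.62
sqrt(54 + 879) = sqrt(933) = 30.55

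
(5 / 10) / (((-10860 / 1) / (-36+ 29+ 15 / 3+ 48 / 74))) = 5 / 80364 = 0.00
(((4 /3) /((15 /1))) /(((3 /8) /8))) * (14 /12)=2.21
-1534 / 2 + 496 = -271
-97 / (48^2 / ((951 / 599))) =-30749 / 460032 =-0.07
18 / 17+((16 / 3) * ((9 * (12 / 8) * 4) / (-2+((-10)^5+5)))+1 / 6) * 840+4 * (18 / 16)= 486659873 / 3399898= 143.14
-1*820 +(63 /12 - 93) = -3631 /4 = -907.75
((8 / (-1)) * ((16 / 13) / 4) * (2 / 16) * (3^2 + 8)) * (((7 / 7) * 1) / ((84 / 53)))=-901 / 273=-3.30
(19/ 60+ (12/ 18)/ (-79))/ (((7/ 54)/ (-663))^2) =156057105087/ 19355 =8062883.24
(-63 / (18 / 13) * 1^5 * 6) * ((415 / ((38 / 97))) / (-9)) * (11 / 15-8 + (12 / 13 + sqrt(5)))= -69713609 / 342 + 3663205 * sqrt(5) / 114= -131988.55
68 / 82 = 34 / 41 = 0.83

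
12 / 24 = 1 / 2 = 0.50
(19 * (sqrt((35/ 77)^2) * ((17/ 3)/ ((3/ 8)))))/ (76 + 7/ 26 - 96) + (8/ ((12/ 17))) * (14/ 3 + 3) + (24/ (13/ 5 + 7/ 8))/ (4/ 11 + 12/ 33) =33354146/ 371547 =89.77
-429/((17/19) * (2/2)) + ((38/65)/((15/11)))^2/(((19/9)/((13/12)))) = -198641542/414375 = -479.38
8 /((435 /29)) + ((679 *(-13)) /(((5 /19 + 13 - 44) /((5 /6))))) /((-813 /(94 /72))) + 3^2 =4691395657 /512775360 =9.15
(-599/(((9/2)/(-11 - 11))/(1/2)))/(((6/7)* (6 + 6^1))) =142.35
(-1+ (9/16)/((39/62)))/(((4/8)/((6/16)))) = -33/416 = -0.08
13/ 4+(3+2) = 33/ 4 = 8.25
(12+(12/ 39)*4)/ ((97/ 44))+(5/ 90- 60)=-1224395/ 22698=-53.94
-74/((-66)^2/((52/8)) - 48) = -481/4044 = -0.12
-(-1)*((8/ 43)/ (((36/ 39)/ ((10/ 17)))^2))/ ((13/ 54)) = 3900/ 12427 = 0.31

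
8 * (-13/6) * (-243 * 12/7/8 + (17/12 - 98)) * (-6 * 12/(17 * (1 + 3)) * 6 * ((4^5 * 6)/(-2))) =5984169984/119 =50287142.72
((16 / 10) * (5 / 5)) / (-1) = -1.60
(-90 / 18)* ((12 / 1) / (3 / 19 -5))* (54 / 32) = 7695 / 368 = 20.91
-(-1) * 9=9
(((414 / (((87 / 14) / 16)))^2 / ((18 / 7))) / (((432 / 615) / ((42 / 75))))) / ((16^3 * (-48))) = -52075289 / 29064960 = -1.79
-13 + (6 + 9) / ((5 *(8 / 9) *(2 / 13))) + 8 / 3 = 557 / 48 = 11.60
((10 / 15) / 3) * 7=14 / 9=1.56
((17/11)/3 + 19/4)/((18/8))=695/297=2.34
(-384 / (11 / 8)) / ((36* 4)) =-64 / 33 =-1.94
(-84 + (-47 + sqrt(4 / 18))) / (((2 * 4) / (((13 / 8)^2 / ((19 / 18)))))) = -199251 / 4864 + 507 * sqrt(2) / 4864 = -40.82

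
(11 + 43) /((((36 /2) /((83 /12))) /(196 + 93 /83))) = 16361 /4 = 4090.25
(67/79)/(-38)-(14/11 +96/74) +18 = 18825291/1221814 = 15.41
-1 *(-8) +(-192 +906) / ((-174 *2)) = 345 / 58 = 5.95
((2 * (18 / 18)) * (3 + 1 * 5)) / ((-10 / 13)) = -20.80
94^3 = 830584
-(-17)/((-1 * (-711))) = 17/711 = 0.02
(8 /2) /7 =4 /7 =0.57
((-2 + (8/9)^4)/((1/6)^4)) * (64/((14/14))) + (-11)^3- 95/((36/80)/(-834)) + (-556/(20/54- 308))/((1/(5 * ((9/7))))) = 142794022885/2354751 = 60640.82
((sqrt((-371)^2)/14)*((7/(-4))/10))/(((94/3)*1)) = -1113/7520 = -0.15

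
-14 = -14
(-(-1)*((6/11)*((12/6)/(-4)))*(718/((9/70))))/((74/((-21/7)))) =25130/407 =61.74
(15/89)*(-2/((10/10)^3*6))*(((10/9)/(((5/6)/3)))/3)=-20/267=-0.07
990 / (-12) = -165 / 2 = -82.50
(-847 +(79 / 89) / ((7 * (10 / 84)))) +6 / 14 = -2633752 / 3115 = -845.51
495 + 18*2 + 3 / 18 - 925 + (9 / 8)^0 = -2357 / 6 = -392.83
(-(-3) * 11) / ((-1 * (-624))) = 11 / 208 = 0.05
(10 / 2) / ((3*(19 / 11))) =55 / 57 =0.96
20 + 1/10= 201/10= 20.10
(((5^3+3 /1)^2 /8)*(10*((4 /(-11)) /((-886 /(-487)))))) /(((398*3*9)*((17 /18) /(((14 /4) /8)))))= -8727040 /49456077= -0.18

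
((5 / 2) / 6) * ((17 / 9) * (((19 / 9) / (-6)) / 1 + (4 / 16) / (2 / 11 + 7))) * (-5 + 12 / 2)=-229925 / 921456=-0.25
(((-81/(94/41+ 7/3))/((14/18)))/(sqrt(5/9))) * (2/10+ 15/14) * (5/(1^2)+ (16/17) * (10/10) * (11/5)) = -14388594489 * sqrt(5)/118494250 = -271.52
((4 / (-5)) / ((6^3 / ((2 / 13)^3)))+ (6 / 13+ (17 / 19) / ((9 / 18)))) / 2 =6342532 / 5635305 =1.13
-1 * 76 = -76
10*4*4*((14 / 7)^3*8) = 10240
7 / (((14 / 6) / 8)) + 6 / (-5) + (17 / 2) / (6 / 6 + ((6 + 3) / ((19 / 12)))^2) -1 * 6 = 410177 / 24050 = 17.06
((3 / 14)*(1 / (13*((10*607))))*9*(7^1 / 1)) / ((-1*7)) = -27 / 1104740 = -0.00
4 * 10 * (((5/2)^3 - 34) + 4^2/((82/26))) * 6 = -130890/41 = -3192.44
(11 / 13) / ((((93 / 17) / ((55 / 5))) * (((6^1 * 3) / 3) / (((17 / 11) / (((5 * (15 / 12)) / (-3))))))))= -0.21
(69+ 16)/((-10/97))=-1649/2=-824.50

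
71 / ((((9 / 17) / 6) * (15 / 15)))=2414 / 3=804.67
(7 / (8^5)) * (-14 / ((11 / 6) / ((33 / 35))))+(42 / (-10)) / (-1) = 171969 / 40960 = 4.20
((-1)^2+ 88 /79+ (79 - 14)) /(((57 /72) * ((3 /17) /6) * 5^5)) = 4326432 /4690625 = 0.92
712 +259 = 971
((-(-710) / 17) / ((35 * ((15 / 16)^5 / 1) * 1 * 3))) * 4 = 595591168 / 271096875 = 2.20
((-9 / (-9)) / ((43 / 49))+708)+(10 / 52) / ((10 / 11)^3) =709.40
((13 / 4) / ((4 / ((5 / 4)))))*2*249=16185 / 32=505.78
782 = 782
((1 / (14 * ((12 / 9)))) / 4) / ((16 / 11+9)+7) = 11 / 14336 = 0.00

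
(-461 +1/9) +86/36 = -917/2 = -458.50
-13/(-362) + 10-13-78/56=-22081/5068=-4.36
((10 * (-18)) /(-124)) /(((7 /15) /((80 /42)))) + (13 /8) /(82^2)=484147747 /81710048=5.93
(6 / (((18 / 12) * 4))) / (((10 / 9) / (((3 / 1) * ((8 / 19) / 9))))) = 12 / 95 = 0.13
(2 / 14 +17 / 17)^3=512 / 343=1.49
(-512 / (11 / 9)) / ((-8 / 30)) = 17280 / 11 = 1570.91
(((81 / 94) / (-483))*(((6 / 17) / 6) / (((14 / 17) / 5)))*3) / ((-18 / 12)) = 0.00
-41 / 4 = -10.25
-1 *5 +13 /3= -2 /3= -0.67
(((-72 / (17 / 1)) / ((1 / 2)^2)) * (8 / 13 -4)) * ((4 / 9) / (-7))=-5632 / 1547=-3.64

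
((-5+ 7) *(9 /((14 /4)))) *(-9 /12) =-27 /7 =-3.86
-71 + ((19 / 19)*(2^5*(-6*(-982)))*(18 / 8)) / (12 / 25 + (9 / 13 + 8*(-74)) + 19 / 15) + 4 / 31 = -7042527167 / 8909741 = -790.43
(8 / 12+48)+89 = 413 / 3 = 137.67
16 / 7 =2.29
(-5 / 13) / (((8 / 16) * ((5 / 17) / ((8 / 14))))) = -136 / 91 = -1.49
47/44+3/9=185/132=1.40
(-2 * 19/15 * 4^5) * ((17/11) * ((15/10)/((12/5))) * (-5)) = 413440/33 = 12528.48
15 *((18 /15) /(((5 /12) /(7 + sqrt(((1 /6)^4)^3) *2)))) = 163297 /540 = 302.40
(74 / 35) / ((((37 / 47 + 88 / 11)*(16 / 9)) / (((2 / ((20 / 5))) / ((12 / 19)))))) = 99123 / 925120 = 0.11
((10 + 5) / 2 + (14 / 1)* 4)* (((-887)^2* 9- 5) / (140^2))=224819083 / 9800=22940.72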